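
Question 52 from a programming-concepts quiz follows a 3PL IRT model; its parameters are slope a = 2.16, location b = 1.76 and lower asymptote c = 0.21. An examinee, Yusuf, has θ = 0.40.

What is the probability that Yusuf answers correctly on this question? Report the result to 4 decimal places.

P(θ) = c + (1 − c) · 1 / (1 + exp(−a(θ − b)))
Exponent: 2.16 × (0.40 − 1.76) = -2.9376
1/(1 + e^{2.9376}) = 0.0503
P = 0.21 + 0.79 × 0.0503 = 0.2498

0.2498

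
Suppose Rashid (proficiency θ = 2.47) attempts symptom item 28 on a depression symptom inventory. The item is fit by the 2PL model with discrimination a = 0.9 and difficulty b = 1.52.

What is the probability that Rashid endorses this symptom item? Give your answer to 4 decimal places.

P(θ) = 1 / (1 + exp(−a(θ − b)))
Exponent: 0.9 × (2.47 − 1.52) = 0.8550
1/(1 + e^{-0.8550}) = 0.7016

0.7016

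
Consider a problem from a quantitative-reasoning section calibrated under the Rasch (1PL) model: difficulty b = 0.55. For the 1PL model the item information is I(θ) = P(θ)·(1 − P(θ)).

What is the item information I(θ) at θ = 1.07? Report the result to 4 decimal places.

P = 1/(1+e^{-0.5200}) = 0.6271
P(1−P) = 0.6271 × 0.3729 = 0.2338
I = P(1−P) = 0.23383

0.2338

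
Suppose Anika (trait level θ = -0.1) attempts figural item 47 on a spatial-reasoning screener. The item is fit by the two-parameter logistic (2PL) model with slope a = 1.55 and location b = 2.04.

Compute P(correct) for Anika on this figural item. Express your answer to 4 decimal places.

P(θ) = 1 / (1 + exp(−a(θ − b)))
Exponent: 1.55 × (-0.1 − 2.04) = -3.3170
1/(1 + e^{3.3170}) = 0.0350

0.0350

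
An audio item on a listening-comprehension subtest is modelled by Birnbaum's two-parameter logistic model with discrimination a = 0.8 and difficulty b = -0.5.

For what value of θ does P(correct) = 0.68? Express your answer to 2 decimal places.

P(θ) = 1 / (1 + exp(−a(θ − b)))
logit = ln(0.6800/0.3200) = 0.7538
θ = b + logit/(a) = -0.5 + 0.7538/0.8000 = 0.4422

0.44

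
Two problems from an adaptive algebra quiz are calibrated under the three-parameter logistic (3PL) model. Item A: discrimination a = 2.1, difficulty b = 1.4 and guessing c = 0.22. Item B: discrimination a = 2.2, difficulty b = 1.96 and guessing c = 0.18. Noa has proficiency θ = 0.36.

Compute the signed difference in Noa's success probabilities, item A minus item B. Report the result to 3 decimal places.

0.095

P(θ) = c + (1 − c) · 1 / (1 + exp(−a(θ − b)))
P_A = 0.2989
P_B = 0.2036
P_A − P_B = 0.0954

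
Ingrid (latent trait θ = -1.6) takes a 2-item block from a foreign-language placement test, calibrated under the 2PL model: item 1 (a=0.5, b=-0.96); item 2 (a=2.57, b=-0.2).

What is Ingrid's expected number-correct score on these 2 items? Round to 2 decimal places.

P(θ) = 1 / (1 + exp(−a(θ − b)))
P_1 = 1/(1+e^{0.3200}) = 0.4207
P_2 = 1/(1+e^{3.5980}) = 0.0266
E[score] = 0.4207 + 0.0266 = 0.4473

0.45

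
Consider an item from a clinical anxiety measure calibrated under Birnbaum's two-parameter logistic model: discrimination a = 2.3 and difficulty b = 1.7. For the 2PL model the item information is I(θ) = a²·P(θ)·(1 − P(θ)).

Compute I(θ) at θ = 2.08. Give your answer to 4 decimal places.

P = 1/(1+e^{-0.8740}) = 0.7056
P(1−P) = 0.7056 × 0.2944 = 0.2077
I = a² × P(1−P) = 2.3² × 0.2077 = 1.09893

1.0989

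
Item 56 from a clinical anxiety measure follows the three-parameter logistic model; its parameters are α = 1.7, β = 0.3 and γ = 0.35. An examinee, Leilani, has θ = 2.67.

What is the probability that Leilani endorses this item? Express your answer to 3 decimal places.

P(θ) = γ + (1 − γ) · 1 / (1 + exp(−α(θ − β)))
Exponent: 1.7 × (2.67 − 0.3) = 4.0290
1/(1 + e^{-4.0290}) = 0.9825
P = 0.35 + 0.65 × 0.9825 = 0.9886

0.989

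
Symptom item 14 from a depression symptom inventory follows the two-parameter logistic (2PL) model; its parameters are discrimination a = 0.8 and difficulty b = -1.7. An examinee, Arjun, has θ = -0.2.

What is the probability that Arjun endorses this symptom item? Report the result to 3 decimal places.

P(θ) = 1 / (1 + exp(−a(θ − b)))
Exponent: 0.8 × (-0.2 − (-1.7)) = 1.2000
1/(1 + e^{-1.2000}) = 0.7685

0.769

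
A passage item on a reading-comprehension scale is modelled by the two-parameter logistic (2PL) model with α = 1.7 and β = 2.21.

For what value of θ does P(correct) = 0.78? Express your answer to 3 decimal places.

2.955

P(θ) = 1 / (1 + exp(−α(θ − β)))
logit = ln(0.7800/0.2200) = 1.2657
θ = β + logit/(α) = 2.21 + 1.2657/1.7000 = 2.9545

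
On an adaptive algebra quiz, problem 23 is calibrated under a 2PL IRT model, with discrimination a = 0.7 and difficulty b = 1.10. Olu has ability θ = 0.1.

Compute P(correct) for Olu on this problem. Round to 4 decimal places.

0.3318

P(θ) = 1 / (1 + exp(−a(θ − b)))
Exponent: 0.7 × (0.1 − 1.10) = -0.7000
1/(1 + e^{0.7000}) = 0.3318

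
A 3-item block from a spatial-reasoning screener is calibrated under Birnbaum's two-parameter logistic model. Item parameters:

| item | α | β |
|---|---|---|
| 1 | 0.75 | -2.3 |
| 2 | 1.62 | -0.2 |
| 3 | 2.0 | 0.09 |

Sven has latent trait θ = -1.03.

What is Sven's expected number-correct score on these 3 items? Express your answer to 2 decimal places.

1.02

P(θ) = 1 / (1 + exp(−α(θ − β)))
P_1 = 1/(1+e^{-0.9525}) = 0.7216
P_2 = 1/(1+e^{1.3446}) = 0.2068
P_3 = 1/(1+e^{2.2400}) = 0.0962
E[score] = 0.7216 + 0.2068 + 0.0962 = 1.0246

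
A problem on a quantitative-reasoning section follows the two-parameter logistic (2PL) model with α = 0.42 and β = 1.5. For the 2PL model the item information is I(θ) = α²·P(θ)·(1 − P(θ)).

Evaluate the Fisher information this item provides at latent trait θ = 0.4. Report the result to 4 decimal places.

P = 1/(1+e^{0.4620}) = 0.3865
P(1−P) = 0.3865 × 0.6135 = 0.2371
I = α² × P(1−P) = 0.42² × 0.2371 = 0.04183

0.0418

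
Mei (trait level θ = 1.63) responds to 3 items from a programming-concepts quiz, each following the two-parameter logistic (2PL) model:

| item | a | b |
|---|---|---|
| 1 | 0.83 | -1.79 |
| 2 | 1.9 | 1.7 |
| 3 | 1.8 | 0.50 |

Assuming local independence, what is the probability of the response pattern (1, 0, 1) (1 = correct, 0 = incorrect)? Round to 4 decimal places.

0.4455

P(θ) = 1 / (1 + exp(−a(θ − b)))
P_1 = 1/(1+e^{-2.8386}) = 0.9447
P_2 = 1/(1+e^{0.1330}) = 0.4668
P_3 = 1/(1+e^{-2.0340}) = 0.8843
L = P_1 × (1−P_2) × P_3 = 0.9447 × 0.5332 × 0.8843 = 0.44546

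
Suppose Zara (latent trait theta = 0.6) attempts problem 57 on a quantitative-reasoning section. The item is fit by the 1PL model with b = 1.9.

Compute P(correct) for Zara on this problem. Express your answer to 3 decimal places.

P(theta) = 1 / (1 + exp(−(theta − b)))
Exponent: (0.6 − 1.9) = -1.3000
1/(1 + e^{1.3000}) = 0.2142
P = 0.2142

0.214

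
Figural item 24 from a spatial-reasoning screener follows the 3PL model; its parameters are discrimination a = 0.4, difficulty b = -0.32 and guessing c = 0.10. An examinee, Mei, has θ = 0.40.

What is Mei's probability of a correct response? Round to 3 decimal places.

P(θ) = c + (1 − c) · 1 / (1 + exp(−a(θ − b)))
Exponent: 0.4 × (0.40 − (-0.32)) = 0.2880
1/(1 + e^{-0.2880}) = 0.5715
P = 0.10 + 0.90 × 0.5715 = 0.6144

0.614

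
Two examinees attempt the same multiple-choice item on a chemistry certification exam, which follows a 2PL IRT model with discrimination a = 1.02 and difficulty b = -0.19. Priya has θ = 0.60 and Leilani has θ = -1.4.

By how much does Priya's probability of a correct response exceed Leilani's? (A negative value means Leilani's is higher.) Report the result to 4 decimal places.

P(θ) = 1 / (1 + exp(−a(θ − b)))
P(Priya) = 0.6912  [exponent 0.8058]
P(Leilani) = 0.2254  [exponent -1.2342]
Difference = 0.6912 − 0.2254 = 0.4658

0.4658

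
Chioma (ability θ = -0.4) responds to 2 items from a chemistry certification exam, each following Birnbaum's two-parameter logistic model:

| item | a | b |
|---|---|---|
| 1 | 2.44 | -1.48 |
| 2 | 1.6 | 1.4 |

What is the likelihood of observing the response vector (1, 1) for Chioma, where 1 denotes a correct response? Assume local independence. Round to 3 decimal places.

0.050

P(θ) = 1 / (1 + exp(−a(θ − b)))
P_1 = 1/(1+e^{-2.6352}) = 0.9331
P_2 = 1/(1+e^{2.8800}) = 0.0532
L = P_1 × P_2 = 0.9331 × 0.0532 = 0.04959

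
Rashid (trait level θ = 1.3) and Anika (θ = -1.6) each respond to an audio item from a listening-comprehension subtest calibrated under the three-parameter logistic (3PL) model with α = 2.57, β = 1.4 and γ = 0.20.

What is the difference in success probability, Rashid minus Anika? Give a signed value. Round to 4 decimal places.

P(θ) = γ + (1 − γ) · 1 / (1 + exp(−α(θ − β)))
P(Rashid) = 0.5489  [exponent -0.2570]
P(Anika) = 0.2004  [exponent -7.7100]
Difference = 0.5489 − 0.2004 = 0.3485

0.3485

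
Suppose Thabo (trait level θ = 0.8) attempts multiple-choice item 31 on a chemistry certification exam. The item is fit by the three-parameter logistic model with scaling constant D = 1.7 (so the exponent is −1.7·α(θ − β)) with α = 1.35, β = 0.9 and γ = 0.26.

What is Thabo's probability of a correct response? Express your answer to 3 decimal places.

P(θ) = γ + (1 − γ) · 1 / (1 + exp(−D·α(θ − β)))
Exponent: 1.7 × 1.35 × (0.8 − 0.9) = -0.2295
1/(1 + e^{0.2295}) = 0.4429
P = 0.26 + 0.74 × 0.4429 = 0.5877

0.588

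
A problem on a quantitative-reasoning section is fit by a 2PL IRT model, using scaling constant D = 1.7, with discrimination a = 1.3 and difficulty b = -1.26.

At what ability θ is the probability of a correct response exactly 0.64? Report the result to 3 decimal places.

P(θ) = 1 / (1 + exp(−D·a(θ − b)))
logit = ln(0.6400/0.3600) = 0.5754
θ = b + logit/(1.7·a) = -1.26 + 0.5754/2.2100 = -0.9997

-1.000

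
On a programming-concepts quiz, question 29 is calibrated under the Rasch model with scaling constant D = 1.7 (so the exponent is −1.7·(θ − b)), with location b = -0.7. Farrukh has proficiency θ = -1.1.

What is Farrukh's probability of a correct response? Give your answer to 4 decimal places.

P(θ) = 1 / (1 + exp(−D·(θ − b)))
Exponent: 1.7 × (-1.1 − (-0.7)) = -0.6800
1/(1 + e^{0.6800}) = 0.3363
P = 0.3363

0.3363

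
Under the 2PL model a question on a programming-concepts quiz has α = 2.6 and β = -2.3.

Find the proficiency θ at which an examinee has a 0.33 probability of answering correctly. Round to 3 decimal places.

P(θ) = 1 / (1 + exp(−α(θ − β)))
logit = ln(0.3300/0.6700) = -0.7082
θ = β + logit/(α) = -2.3 + (-0.7082)/2.6000 = -2.5724

-2.572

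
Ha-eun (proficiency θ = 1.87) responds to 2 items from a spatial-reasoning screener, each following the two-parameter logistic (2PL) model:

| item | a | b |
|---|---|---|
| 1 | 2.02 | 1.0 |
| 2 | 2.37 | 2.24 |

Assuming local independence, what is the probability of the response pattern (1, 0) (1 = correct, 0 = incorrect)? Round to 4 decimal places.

P(θ) = 1 / (1 + exp(−a(θ − b)))
P_1 = 1/(1+e^{-1.7574}) = 0.8529
P_2 = 1/(1+e^{0.8769}) = 0.2938
L = P_1 × (1−P_2) = 0.8529 × 0.7062 = 0.60229

0.6023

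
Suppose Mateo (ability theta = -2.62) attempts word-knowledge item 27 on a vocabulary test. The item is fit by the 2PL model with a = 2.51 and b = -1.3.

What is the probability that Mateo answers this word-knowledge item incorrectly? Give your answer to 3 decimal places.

P(theta) = 1 / (1 + exp(−a(theta − b)))
Exponent: 2.51 × (-2.62 − (-1.3)) = -3.3132
1/(1 + e^{3.3132}) = 0.0351
P(incorrect) = 1 − 0.0351 = 0.9649

0.965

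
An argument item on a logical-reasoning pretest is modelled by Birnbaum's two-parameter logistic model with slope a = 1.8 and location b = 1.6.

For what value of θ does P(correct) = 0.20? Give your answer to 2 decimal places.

0.83

P(θ) = 1 / (1 + exp(−a(θ − b)))
logit = ln(0.2000/0.8000) = -1.3863
θ = b + logit/(a) = 1.6 + (-1.3863)/1.8000 = 0.8298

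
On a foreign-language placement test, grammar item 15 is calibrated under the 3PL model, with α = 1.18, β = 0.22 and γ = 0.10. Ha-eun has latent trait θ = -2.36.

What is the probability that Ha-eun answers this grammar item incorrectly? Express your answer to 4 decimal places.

0.8591

P(θ) = γ + (1 − γ) · 1 / (1 + exp(−α(θ − β)))
Exponent: 1.18 × (-2.36 − 0.22) = -3.0444
1/(1 + e^{3.0444}) = 0.0455
P = 0.10 + 0.90 × 0.0455 = 0.1409
P(incorrect) = 1 − 0.1409 = 0.8591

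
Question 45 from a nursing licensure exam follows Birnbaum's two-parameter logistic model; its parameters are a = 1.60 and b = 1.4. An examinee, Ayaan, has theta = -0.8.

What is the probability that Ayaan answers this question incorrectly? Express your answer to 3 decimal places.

0.971

P(theta) = 1 / (1 + exp(−a(theta − b)))
Exponent: 1.60 × (-0.8 − 1.4) = -3.5200
1/(1 + e^{3.5200}) = 0.0287
P(incorrect) = 1 − 0.0287 = 0.9713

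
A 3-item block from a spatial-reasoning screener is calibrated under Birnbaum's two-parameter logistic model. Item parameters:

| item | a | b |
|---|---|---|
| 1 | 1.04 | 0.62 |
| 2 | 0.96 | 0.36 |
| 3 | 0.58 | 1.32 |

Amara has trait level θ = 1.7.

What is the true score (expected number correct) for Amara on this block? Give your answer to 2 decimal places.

2.09

P(θ) = 1 / (1 + exp(−a(θ − b)))
P_1 = 1/(1+e^{-1.1232}) = 0.7546
P_2 = 1/(1+e^{-1.2864}) = 0.7835
P_3 = 1/(1+e^{-0.2204}) = 0.5549
E[score] = 0.7546 + 0.7835 + 0.5549 = 2.0930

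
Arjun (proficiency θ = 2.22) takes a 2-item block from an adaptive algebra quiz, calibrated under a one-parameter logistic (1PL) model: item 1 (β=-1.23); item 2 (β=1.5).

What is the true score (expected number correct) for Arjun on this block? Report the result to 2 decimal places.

P(θ) = 1 / (1 + exp(−(θ − β)))
P_1 = 1/(1+e^{-3.4500}) = 0.9692
P_2 = 1/(1+e^{-0.7200}) = 0.6726
E[score] = 0.9692 + 0.6726 = 1.6418

1.64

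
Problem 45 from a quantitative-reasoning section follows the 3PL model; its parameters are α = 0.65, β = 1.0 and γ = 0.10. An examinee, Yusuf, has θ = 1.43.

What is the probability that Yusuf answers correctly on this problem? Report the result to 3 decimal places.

P(θ) = γ + (1 − γ) · 1 / (1 + exp(−α(θ − β)))
Exponent: 0.65 × (1.43 − 1.0) = 0.2795
1/(1 + e^{-0.2795}) = 0.5694
P = 0.10 + 0.90 × 0.5694 = 0.6125

0.612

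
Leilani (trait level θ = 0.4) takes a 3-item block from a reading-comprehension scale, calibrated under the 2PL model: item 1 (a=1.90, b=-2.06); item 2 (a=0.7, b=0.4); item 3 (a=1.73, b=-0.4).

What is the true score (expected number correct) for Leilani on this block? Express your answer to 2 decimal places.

P(θ) = 1 / (1 + exp(−a(θ − b)))
P_1 = 1/(1+e^{-4.6740}) = 0.9908
P_2 = 1/(1+e^{0.0000}) = 0.5000
P_3 = 1/(1+e^{-1.3840}) = 0.7996
E[score] = 0.9908 + 0.5000 + 0.7996 = 2.2904

2.29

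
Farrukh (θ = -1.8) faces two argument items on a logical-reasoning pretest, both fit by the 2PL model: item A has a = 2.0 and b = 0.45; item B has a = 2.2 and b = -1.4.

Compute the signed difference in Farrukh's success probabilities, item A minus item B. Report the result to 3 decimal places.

P(θ) = 1 / (1 + exp(−a(θ − b)))
P_A = 0.0110
P_B = 0.2932
P_A − P_B = -0.2822

-0.282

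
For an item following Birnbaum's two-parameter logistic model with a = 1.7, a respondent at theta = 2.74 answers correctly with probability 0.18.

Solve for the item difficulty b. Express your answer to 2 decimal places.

P(theta) = 1 / (1 + exp(−a(theta − b)))
logit(0.18) = ln(0.18/0.82) = -1.5163
b = theta − logit/(a) = 2.74 − (-1.5163)/1.7000 = 3.6320

3.63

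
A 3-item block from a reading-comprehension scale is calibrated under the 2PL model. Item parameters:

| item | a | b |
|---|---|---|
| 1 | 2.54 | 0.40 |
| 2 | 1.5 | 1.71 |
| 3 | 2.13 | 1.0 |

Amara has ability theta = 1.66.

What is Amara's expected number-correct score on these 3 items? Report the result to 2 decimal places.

2.25

P(theta) = 1 / (1 + exp(−a(theta − b)))
P_1 = 1/(1+e^{-3.2004}) = 0.9608
P_2 = 1/(1+e^{0.0750}) = 0.4813
P_3 = 1/(1+e^{-1.4058}) = 0.8031
E[score] = 0.9608 + 0.4813 + 0.8031 = 2.2452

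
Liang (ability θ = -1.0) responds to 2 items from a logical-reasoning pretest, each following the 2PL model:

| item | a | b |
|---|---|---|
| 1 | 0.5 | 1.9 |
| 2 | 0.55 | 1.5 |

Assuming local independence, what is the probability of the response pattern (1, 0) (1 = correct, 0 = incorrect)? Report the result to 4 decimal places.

0.1517

P(θ) = 1 / (1 + exp(−a(θ − b)))
P_1 = 1/(1+e^{1.4500}) = 0.1900
P_2 = 1/(1+e^{1.3750}) = 0.2018
L = P_1 × (1−P_2) = 0.1900 × 0.7982 = 0.15166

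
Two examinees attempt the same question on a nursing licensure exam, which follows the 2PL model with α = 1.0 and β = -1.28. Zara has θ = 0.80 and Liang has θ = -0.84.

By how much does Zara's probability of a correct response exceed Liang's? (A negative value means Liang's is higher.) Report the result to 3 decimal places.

P(θ) = 1 / (1 + exp(−α(θ − β)))
P(Zara) = 0.8889  [exponent 2.0800]
P(Liang) = 0.6083  [exponent 0.4400]
Difference = 0.8889 − 0.6083 = 0.2807

0.281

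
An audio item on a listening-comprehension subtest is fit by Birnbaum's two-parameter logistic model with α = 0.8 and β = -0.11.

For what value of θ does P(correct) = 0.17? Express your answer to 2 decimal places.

P(θ) = 1 / (1 + exp(−α(θ − β)))
logit = ln(0.1700/0.8300) = -1.5856
θ = β + logit/(α) = -0.11 + (-1.5856)/0.8000 = -2.0920

-2.09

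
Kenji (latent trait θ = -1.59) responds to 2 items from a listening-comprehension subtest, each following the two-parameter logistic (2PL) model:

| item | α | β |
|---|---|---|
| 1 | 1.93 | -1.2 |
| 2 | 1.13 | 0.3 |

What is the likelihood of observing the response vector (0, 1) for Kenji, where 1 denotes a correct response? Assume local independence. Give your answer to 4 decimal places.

P(θ) = 1 / (1 + exp(−α(θ − β)))
P_1 = 1/(1+e^{0.7527}) = 0.3202
P_2 = 1/(1+e^{2.1357}) = 0.1057
L = (1−P_1) × P_2 = 0.6798 × 0.1057 = 0.07183

0.0718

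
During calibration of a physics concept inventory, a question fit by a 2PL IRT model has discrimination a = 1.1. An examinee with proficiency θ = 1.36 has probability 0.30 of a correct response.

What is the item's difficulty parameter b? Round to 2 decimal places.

2.13

P(θ) = 1 / (1 + exp(−a(θ − b)))
logit(0.30) = ln(0.30/0.70) = -0.8473
b = θ − logit/(a) = 1.36 − (-0.8473)/1.1000 = 2.1303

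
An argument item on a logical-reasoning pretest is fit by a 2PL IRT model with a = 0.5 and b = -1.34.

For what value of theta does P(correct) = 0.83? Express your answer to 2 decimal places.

1.83

P(theta) = 1 / (1 + exp(−a(theta − b)))
logit = ln(0.8300/0.1700) = 1.5856
theta = b + logit/(a) = -1.34 + 1.5856/0.5000 = 1.8313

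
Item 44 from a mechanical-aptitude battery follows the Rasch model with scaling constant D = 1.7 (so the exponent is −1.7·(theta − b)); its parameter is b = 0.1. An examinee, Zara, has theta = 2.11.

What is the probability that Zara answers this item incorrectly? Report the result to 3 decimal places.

0.032

P(theta) = 1 / (1 + exp(−D·(theta − b)))
Exponent: 1.7 × (2.11 − 0.1) = 3.4170
1/(1 + e^{-3.4170}) = 0.9682
P = 0.9682
P(incorrect) = 1 − 0.9682 = 0.0318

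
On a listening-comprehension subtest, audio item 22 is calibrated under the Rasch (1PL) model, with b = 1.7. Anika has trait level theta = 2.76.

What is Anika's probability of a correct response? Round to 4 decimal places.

P(theta) = 1 / (1 + exp(−(theta − b)))
Exponent: (2.76 − 1.7) = 1.0600
1/(1 + e^{-1.0600}) = 0.7427
P = 0.7427

0.7427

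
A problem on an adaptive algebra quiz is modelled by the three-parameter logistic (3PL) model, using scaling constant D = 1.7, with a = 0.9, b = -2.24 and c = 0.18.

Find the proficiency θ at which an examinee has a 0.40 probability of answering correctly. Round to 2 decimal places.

P(θ) = c + (1 − c) · 1 / (1 + exp(−D·a(θ − b)))
Remove guessing floor: (0.40 − 0.18)/(1 − 0.18) = 0.2683
logit = ln(0.2683/0.7317) = -1.0033
θ = b + logit/(1.7·a) = -2.24 + (-1.0033)/1.5300 = -2.8958

-2.90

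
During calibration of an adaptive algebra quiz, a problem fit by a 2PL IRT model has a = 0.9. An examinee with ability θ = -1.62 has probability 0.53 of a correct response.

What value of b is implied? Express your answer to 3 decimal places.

-1.753

P(θ) = 1 / (1 + exp(−a(θ − b)))
logit(0.53) = ln(0.53/0.47) = 0.1201
b = θ − logit/(a) = -1.62 − 0.1201/0.9000 = -1.7535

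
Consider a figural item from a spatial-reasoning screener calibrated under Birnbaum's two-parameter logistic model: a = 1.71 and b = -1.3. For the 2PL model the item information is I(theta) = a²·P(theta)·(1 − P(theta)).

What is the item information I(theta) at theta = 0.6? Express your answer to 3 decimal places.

0.105

P = 1/(1+e^{-3.2490}) = 0.9626
P(1−P) = 0.9626 × 0.0374 = 0.0360
I = a² × P(1−P) = 1.71² × 0.0360 = 0.10517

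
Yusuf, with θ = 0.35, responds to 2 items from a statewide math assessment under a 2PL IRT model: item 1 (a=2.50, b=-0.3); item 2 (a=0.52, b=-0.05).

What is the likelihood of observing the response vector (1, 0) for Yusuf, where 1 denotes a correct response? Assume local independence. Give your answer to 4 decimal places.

0.3745

P(θ) = 1 / (1 + exp(−a(θ − b)))
P_1 = 1/(1+e^{-1.6250}) = 0.8355
P_2 = 1/(1+e^{-0.2080}) = 0.5518
L = P_1 × (1−P_2) = 0.8355 × 0.4482 = 0.37445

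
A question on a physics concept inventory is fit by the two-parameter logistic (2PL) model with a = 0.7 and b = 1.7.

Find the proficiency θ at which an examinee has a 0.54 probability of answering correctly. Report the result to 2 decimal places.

1.93

P(θ) = 1 / (1 + exp(−a(θ − b)))
logit = ln(0.5400/0.4600) = 0.1603
θ = b + logit/(a) = 1.7 + 0.1603/0.7000 = 1.9291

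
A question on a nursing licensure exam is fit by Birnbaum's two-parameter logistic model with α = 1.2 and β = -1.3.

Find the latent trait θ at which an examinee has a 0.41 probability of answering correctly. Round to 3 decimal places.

P(θ) = 1 / (1 + exp(−α(θ − β)))
logit = ln(0.4100/0.5900) = -0.3640
θ = β + logit/(α) = -1.3 + (-0.3640)/1.2000 = -1.6033

-1.603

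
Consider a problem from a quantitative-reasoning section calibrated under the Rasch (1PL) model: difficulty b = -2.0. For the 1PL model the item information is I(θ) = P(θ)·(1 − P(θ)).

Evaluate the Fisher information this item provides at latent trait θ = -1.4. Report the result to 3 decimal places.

P = 1/(1+e^{-0.6000}) = 0.6457
P(1−P) = 0.6457 × 0.3543 = 0.2288
I = P(1−P) = 0.22878

0.229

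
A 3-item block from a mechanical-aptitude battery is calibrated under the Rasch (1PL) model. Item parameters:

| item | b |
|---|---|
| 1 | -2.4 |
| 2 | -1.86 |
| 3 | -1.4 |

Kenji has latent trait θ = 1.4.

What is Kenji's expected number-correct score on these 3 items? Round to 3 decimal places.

P(θ) = 1 / (1 + exp(−(θ − b)))
P_1 = 1/(1+e^{-3.8000}) = 0.9781
P_2 = 1/(1+e^{-3.2600}) = 0.9630
P_3 = 1/(1+e^{-2.8000}) = 0.9427
E[score] = 0.9781 + 0.9630 + 0.9427 = 2.8838

2.884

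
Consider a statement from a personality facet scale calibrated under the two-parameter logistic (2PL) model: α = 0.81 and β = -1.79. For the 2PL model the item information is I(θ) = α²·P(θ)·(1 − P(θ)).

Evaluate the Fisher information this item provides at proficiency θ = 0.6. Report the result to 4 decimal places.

0.0723

P = 1/(1+e^{-1.9359}) = 0.8739
P(1−P) = 0.8739 × 0.1261 = 0.1102
I = α² × P(1−P) = 0.81² × 0.1102 = 0.07230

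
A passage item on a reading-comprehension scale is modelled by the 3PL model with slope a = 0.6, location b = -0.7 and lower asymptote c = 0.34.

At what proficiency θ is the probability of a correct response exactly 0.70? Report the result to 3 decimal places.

-0.396

P(θ) = c + (1 − c) · 1 / (1 + exp(−a(θ − b)))
Remove guessing floor: (0.70 − 0.34)/(1 − 0.34) = 0.5455
logit = ln(0.5455/0.4545) = 0.1823
θ = b + logit/(a) = -0.7 + 0.1823/0.6000 = -0.3961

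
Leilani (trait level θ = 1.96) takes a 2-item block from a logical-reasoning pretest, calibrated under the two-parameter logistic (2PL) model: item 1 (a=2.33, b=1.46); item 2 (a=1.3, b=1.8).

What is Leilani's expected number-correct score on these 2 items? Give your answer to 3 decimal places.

P(θ) = 1 / (1 + exp(−a(θ − b)))
P_1 = 1/(1+e^{-1.1650}) = 0.7622
P_2 = 1/(1+e^{-0.2080}) = 0.5518
E[score] = 0.7622 + 0.5518 = 1.3141

1.314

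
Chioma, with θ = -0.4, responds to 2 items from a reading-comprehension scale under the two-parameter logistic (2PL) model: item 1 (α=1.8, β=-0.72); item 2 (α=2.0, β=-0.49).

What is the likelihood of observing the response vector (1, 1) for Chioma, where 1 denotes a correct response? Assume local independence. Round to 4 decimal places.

P(θ) = 1 / (1 + exp(−α(θ − β)))
P_1 = 1/(1+e^{-0.5760}) = 0.6401
P_2 = 1/(1+e^{-0.1800}) = 0.5449
L = P_1 × P_2 = 0.6401 × 0.5449 = 0.34880

0.3488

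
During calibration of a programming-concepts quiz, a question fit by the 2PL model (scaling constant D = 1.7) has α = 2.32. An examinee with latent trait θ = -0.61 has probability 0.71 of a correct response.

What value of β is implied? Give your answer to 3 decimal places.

P(θ) = 1 / (1 + exp(−D·α(θ − β)))
logit(0.71) = ln(0.71/0.29) = 0.8954
β = θ − logit/(1.7·α) = -0.61 − 0.8954/3.9440 = -0.8370

-0.837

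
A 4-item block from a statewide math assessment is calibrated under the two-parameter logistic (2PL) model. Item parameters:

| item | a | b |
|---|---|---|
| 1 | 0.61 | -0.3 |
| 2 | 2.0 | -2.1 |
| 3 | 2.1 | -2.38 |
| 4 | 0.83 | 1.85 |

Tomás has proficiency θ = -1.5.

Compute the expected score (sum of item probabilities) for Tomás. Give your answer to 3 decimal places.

2.016

P(θ) = 1 / (1 + exp(−a(θ − b)))
P_1 = 1/(1+e^{0.7320}) = 0.3248
P_2 = 1/(1+e^{-1.2000}) = 0.7685
P_3 = 1/(1+e^{-1.8480}) = 0.8639
P_4 = 1/(1+e^{2.7805}) = 0.0584
E[score] = 0.3248 + 0.7685 + 0.8639 + 0.0584 = 2.0156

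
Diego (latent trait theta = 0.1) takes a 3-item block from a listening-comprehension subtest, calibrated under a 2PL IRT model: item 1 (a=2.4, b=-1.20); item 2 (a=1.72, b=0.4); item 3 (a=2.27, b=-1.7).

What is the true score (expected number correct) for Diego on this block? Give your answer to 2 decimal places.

P(theta) = 1 / (1 + exp(−a(theta − b)))
P_1 = 1/(1+e^{-3.1200}) = 0.9577
P_2 = 1/(1+e^{0.5160}) = 0.3738
P_3 = 1/(1+e^{-4.0860}) = 0.9835
E[score] = 0.9577 + 0.3738 + 0.9835 = 2.3150

2.31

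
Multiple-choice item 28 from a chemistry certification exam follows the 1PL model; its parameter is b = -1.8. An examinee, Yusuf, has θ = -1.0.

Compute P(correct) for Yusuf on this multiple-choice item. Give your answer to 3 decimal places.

0.690

P(θ) = 1 / (1 + exp(−(θ − b)))
Exponent: (-1.0 − (-1.8)) = 0.8000
1/(1 + e^{-0.8000}) = 0.6900
P = 0.6900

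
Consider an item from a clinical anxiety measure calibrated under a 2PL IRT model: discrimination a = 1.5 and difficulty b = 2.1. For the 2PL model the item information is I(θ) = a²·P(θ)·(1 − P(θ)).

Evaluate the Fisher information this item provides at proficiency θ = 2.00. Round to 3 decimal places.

0.559

P = 1/(1+e^{0.1500}) = 0.4626
P(1−P) = 0.4626 × 0.5374 = 0.2486
I = a² × P(1−P) = 1.5² × 0.2486 = 0.55935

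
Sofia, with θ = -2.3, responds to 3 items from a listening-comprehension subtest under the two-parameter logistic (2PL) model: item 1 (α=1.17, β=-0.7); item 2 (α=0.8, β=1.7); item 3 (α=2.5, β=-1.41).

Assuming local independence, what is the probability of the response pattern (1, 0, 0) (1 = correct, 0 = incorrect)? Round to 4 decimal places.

P(θ) = 1 / (1 + exp(−α(θ − β)))
P_1 = 1/(1+e^{1.8720}) = 0.1333
P_2 = 1/(1+e^{3.2000}) = 0.0392
P_3 = 1/(1+e^{2.2250}) = 0.0975
L = P_1 × (1−P_2) × (1−P_3) = 0.1333 × 0.9608 × 0.9025 = 0.11560

0.1156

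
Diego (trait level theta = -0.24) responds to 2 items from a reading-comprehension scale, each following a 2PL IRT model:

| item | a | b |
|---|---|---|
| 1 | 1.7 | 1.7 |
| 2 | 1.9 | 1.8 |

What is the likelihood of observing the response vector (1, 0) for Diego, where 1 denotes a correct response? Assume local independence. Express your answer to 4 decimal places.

P(theta) = 1 / (1 + exp(−a(theta − b)))
P_1 = 1/(1+e^{3.2980}) = 0.0356
P_2 = 1/(1+e^{3.8760}) = 0.0203
L = P_1 × (1−P_2) = 0.0356 × 0.9797 = 0.03492

0.0349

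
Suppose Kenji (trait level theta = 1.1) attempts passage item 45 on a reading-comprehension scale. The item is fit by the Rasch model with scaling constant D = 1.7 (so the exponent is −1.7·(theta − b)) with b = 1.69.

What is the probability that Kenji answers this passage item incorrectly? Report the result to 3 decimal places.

P(theta) = 1 / (1 + exp(−D·(theta − b)))
Exponent: 1.7 × (1.1 − 1.69) = -1.0030
1/(1 + e^{1.0030}) = 0.2684
P = 0.2684
P(incorrect) = 1 − 0.2684 = 0.7316

0.732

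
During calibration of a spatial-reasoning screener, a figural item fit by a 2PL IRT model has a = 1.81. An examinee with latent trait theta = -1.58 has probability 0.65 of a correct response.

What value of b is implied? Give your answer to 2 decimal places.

-1.92

P(theta) = 1 / (1 + exp(−a(theta − b)))
logit(0.65) = ln(0.65/0.35) = 0.6190
b = theta − logit/(a) = -1.58 − 0.6190/1.8100 = -1.9220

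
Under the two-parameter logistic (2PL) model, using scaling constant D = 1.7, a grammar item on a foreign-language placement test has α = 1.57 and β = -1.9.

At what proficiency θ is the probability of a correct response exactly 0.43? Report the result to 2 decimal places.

-2.01

P(θ) = 1 / (1 + exp(−D·α(θ − β)))
logit = ln(0.4300/0.5700) = -0.2819
θ = β + logit/(1.7·α) = -1.9 + (-0.2819)/2.6690 = -2.0056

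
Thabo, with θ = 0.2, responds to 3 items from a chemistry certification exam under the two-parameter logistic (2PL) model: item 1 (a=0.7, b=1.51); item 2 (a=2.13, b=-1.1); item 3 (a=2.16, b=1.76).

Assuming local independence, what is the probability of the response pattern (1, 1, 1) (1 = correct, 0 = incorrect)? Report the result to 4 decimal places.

0.0089

P(θ) = 1 / (1 + exp(−a(θ − b)))
P_1 = 1/(1+e^{0.9170}) = 0.2856
P_2 = 1/(1+e^{-2.7690}) = 0.9410
P_3 = 1/(1+e^{3.3696}) = 0.0333
L = P_1 × P_2 × P_3 = 0.2856 × 0.9410 × 0.0333 = 0.00894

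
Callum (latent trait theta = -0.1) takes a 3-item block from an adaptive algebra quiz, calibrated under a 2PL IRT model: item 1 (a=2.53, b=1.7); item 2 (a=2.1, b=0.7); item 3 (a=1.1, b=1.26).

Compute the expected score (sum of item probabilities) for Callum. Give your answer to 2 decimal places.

0.35

P(theta) = 1 / (1 + exp(−a(theta − b)))
P_1 = 1/(1+e^{4.5540}) = 0.0104
P_2 = 1/(1+e^{1.6800}) = 0.1571
P_3 = 1/(1+e^{1.4960}) = 0.1830
E[score] = 0.0104 + 0.1571 + 0.1830 = 0.3505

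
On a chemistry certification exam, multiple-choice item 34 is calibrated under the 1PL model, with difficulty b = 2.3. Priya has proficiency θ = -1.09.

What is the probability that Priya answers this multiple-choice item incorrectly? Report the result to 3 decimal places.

0.967

P(θ) = 1 / (1 + exp(−(θ − b)))
Exponent: (-1.09 − 2.3) = -3.3900
1/(1 + e^{3.3900}) = 0.0326
P = 0.0326
P(incorrect) = 1 − 0.0326 = 0.9674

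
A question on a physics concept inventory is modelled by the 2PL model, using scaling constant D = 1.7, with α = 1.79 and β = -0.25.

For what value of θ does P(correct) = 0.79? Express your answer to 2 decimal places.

0.19

P(θ) = 1 / (1 + exp(−D·α(θ − β)))
logit = ln(0.7900/0.2100) = 1.3249
θ = β + logit/(1.7·α) = -0.25 + 1.3249/3.0430 = 0.1854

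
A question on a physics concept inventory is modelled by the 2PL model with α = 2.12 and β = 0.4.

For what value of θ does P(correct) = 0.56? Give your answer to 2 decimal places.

P(θ) = 1 / (1 + exp(−α(θ − β)))
logit = ln(0.5600/0.4400) = 0.2412
θ = β + logit/(α) = 0.4 + 0.2412/2.1200 = 0.5138

0.51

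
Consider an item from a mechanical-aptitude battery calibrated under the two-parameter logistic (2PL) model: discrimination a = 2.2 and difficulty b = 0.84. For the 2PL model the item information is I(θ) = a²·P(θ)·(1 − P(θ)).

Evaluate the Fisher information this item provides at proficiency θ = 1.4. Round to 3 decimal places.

0.846

P = 1/(1+e^{-1.2320}) = 0.7742
P(1−P) = 0.7742 × 0.2258 = 0.1748
I = a² × P(1−P) = 2.2² × 0.1748 = 0.84619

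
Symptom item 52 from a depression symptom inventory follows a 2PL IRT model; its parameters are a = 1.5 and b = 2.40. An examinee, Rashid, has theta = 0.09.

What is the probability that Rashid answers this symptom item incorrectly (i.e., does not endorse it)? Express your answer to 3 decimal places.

P(theta) = 1 / (1 + exp(−a(theta − b)))
Exponent: 1.5 × (0.09 − 2.40) = -3.4650
1/(1 + e^{3.4650}) = 0.0303
P(incorrect) = 1 − 0.0303 = 0.9697

0.970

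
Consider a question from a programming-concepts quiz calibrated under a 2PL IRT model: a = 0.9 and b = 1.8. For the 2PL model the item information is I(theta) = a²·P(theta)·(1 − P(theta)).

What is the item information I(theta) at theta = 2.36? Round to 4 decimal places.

0.1902

P = 1/(1+e^{-0.5040}) = 0.6234
P(1−P) = 0.6234 × 0.3766 = 0.2348
I = a² × P(1−P) = 0.9² × 0.2348 = 0.19017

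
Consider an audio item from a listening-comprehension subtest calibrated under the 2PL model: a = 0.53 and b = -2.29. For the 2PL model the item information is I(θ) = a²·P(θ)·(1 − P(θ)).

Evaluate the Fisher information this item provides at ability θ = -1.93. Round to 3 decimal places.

0.070

P = 1/(1+e^{-0.1908}) = 0.5476
P(1−P) = 0.5476 × 0.4524 = 0.2477
I = a² × P(1−P) = 0.53² × 0.2477 = 0.06959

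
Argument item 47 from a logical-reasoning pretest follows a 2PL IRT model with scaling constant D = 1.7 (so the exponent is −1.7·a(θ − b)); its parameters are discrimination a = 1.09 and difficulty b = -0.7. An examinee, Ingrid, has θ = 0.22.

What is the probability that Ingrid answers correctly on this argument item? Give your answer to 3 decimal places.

0.846

P(θ) = 1 / (1 + exp(−D·a(θ − b)))
Exponent: 1.7 × 1.09 × (0.22 − (-0.7)) = 1.7048
1/(1 + e^{-1.7048}) = 0.8462
P = 0.8462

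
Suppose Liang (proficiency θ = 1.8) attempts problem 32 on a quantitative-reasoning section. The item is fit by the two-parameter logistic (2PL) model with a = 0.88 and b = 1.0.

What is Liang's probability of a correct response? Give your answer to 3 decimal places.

P(θ) = 1 / (1 + exp(−a(θ − b)))
Exponent: 0.88 × (1.8 − 1.0) = 0.7040
1/(1 + e^{-0.7040}) = 0.6691

0.669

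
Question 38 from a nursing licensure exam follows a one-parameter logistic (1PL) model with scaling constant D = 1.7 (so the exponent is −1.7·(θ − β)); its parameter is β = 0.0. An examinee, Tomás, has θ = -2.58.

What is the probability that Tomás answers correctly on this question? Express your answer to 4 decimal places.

P(θ) = 1 / (1 + exp(−D·(θ − β)))
Exponent: 1.7 × (-2.58 − 0.0) = -4.3860
1/(1 + e^{4.3860}) = 0.0123
P = 0.0123

0.0123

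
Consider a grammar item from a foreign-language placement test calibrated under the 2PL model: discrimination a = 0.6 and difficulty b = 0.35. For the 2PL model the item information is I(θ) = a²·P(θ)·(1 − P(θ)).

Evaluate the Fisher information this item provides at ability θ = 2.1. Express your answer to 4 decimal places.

0.0691

P = 1/(1+e^{-1.0500}) = 0.7408
P(1−P) = 0.7408 × 0.2592 = 0.1920
I = a² × P(1−P) = 0.6² × 0.1920 = 0.06913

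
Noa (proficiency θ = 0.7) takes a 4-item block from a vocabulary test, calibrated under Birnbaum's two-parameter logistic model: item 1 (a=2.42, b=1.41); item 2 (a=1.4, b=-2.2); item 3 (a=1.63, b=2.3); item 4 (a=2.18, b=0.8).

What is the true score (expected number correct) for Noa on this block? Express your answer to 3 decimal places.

P(θ) = 1 / (1 + exp(−a(θ − b)))
P_1 = 1/(1+e^{1.7182}) = 0.1521
P_2 = 1/(1+e^{-4.0600}) = 0.9830
P_3 = 1/(1+e^{2.6080}) = 0.0686
P_4 = 1/(1+e^{0.2180}) = 0.4457
E[score] = 0.1521 + 0.9830 + 0.0686 + 0.4457 = 1.6495

1.649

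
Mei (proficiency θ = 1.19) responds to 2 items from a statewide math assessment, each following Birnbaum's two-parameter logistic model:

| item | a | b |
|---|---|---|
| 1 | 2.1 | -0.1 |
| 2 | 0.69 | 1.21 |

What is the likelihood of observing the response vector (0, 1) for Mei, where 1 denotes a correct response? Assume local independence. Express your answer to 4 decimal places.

P(θ) = 1 / (1 + exp(−a(θ − b)))
P_1 = 1/(1+e^{-2.7090}) = 0.9376
P_2 = 1/(1+e^{0.0138}) = 0.4966
L = (1−P_1) × P_2 = 0.0624 × 0.4966 = 0.03101

0.0310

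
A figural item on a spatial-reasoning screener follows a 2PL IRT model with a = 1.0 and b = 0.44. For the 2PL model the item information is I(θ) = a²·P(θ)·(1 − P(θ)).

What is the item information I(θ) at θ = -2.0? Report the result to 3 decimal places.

0.074

P = 1/(1+e^{2.4400}) = 0.0802
P(1−P) = 0.0802 × 0.9198 = 0.0737
I = a² × P(1−P) = 1.0² × 0.0737 = 0.07375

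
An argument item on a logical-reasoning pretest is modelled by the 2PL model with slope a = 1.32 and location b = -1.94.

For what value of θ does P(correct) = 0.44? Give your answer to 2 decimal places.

P(θ) = 1 / (1 + exp(−a(θ − b)))
logit = ln(0.4400/0.5600) = -0.2412
θ = b + logit/(a) = -1.94 + (-0.2412)/1.3200 = -2.1227

-2.12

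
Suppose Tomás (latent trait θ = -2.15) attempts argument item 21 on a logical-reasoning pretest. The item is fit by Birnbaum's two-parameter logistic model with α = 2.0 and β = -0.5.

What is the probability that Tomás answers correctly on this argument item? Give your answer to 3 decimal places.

0.036

P(θ) = 1 / (1 + exp(−α(θ − β)))
Exponent: 2.0 × (-2.15 − (-0.5)) = -3.3000
1/(1 + e^{3.3000}) = 0.0356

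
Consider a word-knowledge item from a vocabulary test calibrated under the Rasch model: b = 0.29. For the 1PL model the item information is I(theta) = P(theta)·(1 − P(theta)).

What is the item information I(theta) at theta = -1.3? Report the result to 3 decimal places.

P = 1/(1+e^{1.5900}) = 0.1694
P(1−P) = 0.1694 × 0.8306 = 0.1407
I = P(1−P) = 0.14069

0.141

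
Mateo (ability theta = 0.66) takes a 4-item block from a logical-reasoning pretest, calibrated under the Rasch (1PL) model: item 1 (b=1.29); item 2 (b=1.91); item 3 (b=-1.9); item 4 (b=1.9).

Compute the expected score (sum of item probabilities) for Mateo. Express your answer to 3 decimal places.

P(theta) = 1 / (1 + exp(−(theta − b)))
P_1 = 1/(1+e^{0.6300}) = 0.3475
P_2 = 1/(1+e^{1.2500}) = 0.2227
P_3 = 1/(1+e^{-2.5600}) = 0.9282
P_4 = 1/(1+e^{1.2400}) = 0.2244
E[score] = 0.3475 + 0.2227 + 0.9282 + 0.2244 = 1.7229

1.723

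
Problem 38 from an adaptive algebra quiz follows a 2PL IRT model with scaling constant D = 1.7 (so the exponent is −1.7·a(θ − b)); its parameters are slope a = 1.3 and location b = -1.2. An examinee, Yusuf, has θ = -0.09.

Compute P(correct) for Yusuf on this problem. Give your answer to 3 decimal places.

0.921

P(θ) = 1 / (1 + exp(−D·a(θ − b)))
Exponent: 1.7 × 1.3 × (-0.09 − (-1.2)) = 2.4531
1/(1 + e^{-2.4531}) = 0.9208
P = 0.9208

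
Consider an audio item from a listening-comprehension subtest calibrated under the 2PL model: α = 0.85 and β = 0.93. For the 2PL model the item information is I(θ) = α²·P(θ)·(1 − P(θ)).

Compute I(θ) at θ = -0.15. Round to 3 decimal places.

0.147

P = 1/(1+e^{0.9180}) = 0.2854
P(1−P) = 0.2854 × 0.7146 = 0.2039
I = α² × P(1−P) = 0.85² × 0.2039 = 0.14734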